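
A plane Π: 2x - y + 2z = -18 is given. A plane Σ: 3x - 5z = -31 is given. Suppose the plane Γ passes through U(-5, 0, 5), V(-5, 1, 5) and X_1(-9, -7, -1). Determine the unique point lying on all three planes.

UV = (0, 1, 0), UX_1 = (-4, -7, -6); a normal to Γ is UV × UX_1 = (-6, 0, 4).
Using U: Γ has equation -6x + 4z = 50.
Solving the 3×3 linear system 2x - y + 2z = -18, 3x - 5z = -31, -6x + 4z = 50 (e.g. by elimination or Cramer's rule, determinant = -18) gives (-7, 8, 2).

(-7, 8, 2)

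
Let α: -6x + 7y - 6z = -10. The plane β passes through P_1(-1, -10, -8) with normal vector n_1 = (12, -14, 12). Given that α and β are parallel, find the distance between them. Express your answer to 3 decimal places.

β: n_1·r = n_1·P_1 gives 12x - 14y + 12z = 32.
Rescale β by 1/(-2): -6x + 7y - 6z = -16. Then distance = |-10 − (-16)| / √121 ≈ 0.545.

0.545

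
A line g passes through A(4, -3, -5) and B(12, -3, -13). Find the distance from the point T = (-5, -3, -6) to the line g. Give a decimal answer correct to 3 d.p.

7.071

A direction vector for g is B − A = (8, 0, -8).
Taking (4, -3, -5) on g with direction v = (8, 0, -8): w = T − (4, -3, -5) = (-9, 0, -1), and w × v = (0, -80, 0).
Distance = |w × v| / |v| = √6400 / √128 ≈ 7.071.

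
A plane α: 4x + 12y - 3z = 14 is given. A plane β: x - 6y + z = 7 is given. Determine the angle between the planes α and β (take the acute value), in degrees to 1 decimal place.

cos θ = |n₁·n₂| / (|n₁||n₂|) = |-71| / (√169 · √38).
θ = arccos(0.88598) ≈ 27.6°.

27.6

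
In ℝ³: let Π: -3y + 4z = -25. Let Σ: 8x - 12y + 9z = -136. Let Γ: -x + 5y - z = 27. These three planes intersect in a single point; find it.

Solving the 3×3 linear system -3y + 4z = -25, 8x - 12y + 9z = -136, -x + 5y - z = 27 (e.g. by elimination or Cramer's rule, determinant = 115) gives (-8, 3, -4).

(-8, 3, -4)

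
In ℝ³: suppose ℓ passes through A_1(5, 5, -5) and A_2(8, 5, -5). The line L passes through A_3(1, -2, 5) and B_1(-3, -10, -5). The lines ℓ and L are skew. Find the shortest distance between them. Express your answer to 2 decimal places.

11.71

A direction vector for ℓ is A_2 − A_1 = (3, 0, 0).
A direction vector for L is B_1 − A_3 = (-4, -8, -10).
Common perpendicular direction n = (3, 0, 0) × (-4, -8, -10) = (0, 30, -24).
With w = (1, -2, 5) − (5, 5, -5) = (-4, -7, 10), w · n = -450.
Distance = |w · n| / |n| = |-450| / √1476 ≈ 11.71.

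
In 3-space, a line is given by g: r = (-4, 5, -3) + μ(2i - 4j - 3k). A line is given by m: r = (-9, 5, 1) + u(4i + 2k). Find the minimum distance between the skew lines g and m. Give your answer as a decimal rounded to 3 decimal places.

4.333

Common perpendicular direction n = (2, -4, -3) × (4, 0, 2) = (-8, -16, 16).
With w = (-9, 5, 1) − (-4, 5, -3) = (-5, 0, 4), w · n = 104.
Distance = |w · n| / |n| = |104| / √576 ≈ 4.333.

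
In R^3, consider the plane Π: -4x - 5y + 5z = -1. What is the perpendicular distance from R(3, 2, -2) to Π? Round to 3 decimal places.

3.816

n·R − d = (-4)·(3) + (-5)·(2) + (5)·(-2) − (-1) = -31; |n| = √66.
Distance = |-31| / √66 = 31/√66 ≈ 3.816.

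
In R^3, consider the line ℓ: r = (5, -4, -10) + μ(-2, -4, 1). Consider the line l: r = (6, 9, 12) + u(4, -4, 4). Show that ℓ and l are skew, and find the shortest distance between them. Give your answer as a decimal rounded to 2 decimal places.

22.86

Common perpendicular direction n = (-2, -4, 1) × (4, -4, 4) = (-12, 12, 24).
With w = (6, 9, 12) − (5, -4, -10) = (1, 13, 22), w · n = 672.
Since n ≠ 0 the lines are not parallel, and w · n = 672 ≠ 0 so they do not intersect; hence they are skew.
Distance = |w · n| / |n| = |672| / √864 ≈ 22.86.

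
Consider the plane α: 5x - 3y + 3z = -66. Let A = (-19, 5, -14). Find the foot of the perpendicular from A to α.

Foot = A − λn with λ = (n·A − d)/|n|² = (-152 − (-66))/43 = -2.
Foot = (-19, 5, -14) − (-2)·(5, -3, 3) = (-9, -1, -8).

(-9, -1, -8)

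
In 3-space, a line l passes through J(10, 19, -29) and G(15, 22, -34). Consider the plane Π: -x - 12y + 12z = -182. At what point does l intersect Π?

(-10, 7, -9)

A direction vector for l is G − J = (5, 3, -5).
Substitute r = (10, 19, -29) + t(5, 3, -5) into the plane: -586 + (-101)t = -182, so t = -4.
Intersection: (10, 19, -29) + (-4)·(5, 3, -5) = (-10, 7, -9).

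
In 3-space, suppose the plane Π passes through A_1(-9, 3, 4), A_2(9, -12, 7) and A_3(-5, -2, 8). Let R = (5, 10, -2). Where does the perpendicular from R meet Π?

A_1A_2 = (18, -15, 3), A_1A_3 = (4, -5, 4); a normal to Π is A_1A_2 × A_1A_3 = (-45, -60, -30).
Using A_1: Π has equation -45x - 60y - 30z = 105.
Foot = R − λn with λ = (n·R − d)/|n|² = (-765 − 105)/6525 = -2/15.
Foot = (5, 10, -2) − (-2/15)·(-45, -60, -30) = (-1, 2, -6).

(-1, 2, -6)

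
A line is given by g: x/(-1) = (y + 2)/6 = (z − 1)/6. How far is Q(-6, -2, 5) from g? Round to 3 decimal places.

6.299

g has direction (-1, 6, 6) through (0, -2, 1).
Taking (0, -2, 1) on g with direction v = (-1, 6, 6): w = Q − (0, -2, 1) = (-6, 0, 4), and w × v = (-24, 32, -36).
Distance = |w × v| / |v| = √2896 / √73 ≈ 6.299.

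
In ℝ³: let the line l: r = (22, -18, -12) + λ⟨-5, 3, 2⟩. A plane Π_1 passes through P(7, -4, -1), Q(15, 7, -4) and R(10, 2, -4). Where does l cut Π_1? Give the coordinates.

PQ = (8, 11, -3), PR = (3, 6, -3); a normal to Π_1 is PQ × PR = (-15, 15, 15).
Using P: Π_1 has equation -15x + 15y + 15z = -180.
Substitute r = (22, -18, -12) + t(-5, 3, 2) into the plane: -780 + 150t = -180, so t = 4.
Intersection: (22, -18, -12) + 4·(-5, 3, 2) = (2, -6, -4).

(2, -6, -4)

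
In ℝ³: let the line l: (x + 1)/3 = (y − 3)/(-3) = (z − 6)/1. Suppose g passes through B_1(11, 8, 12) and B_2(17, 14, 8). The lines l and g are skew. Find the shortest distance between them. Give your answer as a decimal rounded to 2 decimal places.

l has direction (3, -3, 1) through (-1, 3, 6).
A direction vector for g is B_2 − B_1 = (6, 6, -4).
Common perpendicular direction n = (3, -3, 1) × (6, 6, -4) = (6, 18, 36).
With w = (11, 8, 12) − (-1, 3, 6) = (12, 5, 6), w · n = 378.
Distance = |w · n| / |n| = |378| / √1656 ≈ 9.29.

9.29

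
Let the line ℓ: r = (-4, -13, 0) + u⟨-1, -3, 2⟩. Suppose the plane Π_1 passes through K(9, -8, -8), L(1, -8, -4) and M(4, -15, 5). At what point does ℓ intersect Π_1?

KL = (-8, 0, 4), KM = (-5, -7, 13); a normal to Π_1 is KL × KM = (28, 84, 56).
Using K: Π_1 has equation 28x + 84y + 56z = -868.
Substitute r = (-4, -13, 0) + t(-1, -3, 2) into the plane: -1204 + (-168)t = -868, so t = -2.
Intersection: (-4, -13, 0) + (-2)·(-1, -3, 2) = (-2, -7, -4).

(-2, -7, -4)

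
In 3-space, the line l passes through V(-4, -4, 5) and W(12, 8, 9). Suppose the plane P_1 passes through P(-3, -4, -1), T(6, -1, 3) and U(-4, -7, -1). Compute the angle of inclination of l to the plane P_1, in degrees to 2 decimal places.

A direction vector for l is W − V = (16, 12, 4).
PT = (9, 3, 4), PU = (-1, -3, 0); a normal to P_1 is PT × PU = (12, -4, -24).
Using P: P_1 has equation 12x - 4y - 24z = 4.
sin θ = |n·v| / (|n||v|) = |48| / (√736 · √416) = 0.08675.
θ ≈ 4.98°.

4.98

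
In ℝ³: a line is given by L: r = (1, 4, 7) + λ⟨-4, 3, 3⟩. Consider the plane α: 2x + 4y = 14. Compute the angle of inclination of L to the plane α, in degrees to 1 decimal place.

8.8

sin θ = |n·v| / (|n||v|) = |4| / (√20 · √34) = 0.15339.
θ ≈ 8.8°.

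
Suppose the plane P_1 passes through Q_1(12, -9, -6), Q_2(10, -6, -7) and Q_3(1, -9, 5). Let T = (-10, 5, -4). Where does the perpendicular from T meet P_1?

Q_1Q_2 = (-2, 3, -1), Q_1Q_3 = (-11, 0, 11); a normal to P_1 is Q_1Q_2 × Q_1Q_3 = (33, 33, 33).
Using Q_1: P_1 has equation 33x + 33y + 33z = -99.
Foot = T − λn with λ = (n·T − d)/|n|² = (-297 − (-99))/3267 = -2/33.
Foot = (-10, 5, -4) − (-2/33)·(33, 33, 33) = (-8, 7, -2).

(-8, 7, -2)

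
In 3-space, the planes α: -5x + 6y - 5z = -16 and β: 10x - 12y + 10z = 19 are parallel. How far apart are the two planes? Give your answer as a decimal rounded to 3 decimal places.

Rescale β by 1/(-2): -5x + 6y - 5z = -19/2. Then distance = |-16 − (-19/2)| / √86 ≈ 0.701.

0.701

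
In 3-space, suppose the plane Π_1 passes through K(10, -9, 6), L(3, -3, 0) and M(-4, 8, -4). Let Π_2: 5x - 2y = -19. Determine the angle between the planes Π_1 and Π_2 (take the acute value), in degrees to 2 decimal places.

KL = (-7, 6, -6), KM = (-14, 17, -10); a normal to Π_1 is KL × KM = (42, 14, -35).
Using K: Π_1 has equation 42x + 14y - 35z = 84.
cos θ = |n₁·n₂| / (|n₁||n₂|) = |182| / (√3185 · √29).
θ = arccos(0.59885) ≈ 53.21°.

53.21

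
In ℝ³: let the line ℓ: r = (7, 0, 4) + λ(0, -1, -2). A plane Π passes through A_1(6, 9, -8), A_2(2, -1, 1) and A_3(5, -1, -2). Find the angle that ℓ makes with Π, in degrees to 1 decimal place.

48.2

A_1A_2 = (-4, -10, 9), A_1A_3 = (-1, -10, 6); a normal to Π is A_1A_2 × A_1A_3 = (30, 15, 30).
Using A_1: Π has equation 30x + 15y + 30z = 75.
sin θ = |n·v| / (|n||v|) = |-75| / (√2025 · √5) = 0.74536.
θ ≈ 48.2°.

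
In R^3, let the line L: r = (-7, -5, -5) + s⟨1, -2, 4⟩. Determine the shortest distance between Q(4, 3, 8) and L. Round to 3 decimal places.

Taking (-7, -5, -5) on L with direction v = (1, -2, 4): w = Q − (-7, -5, -5) = (11, 8, 13), and w × v = (58, -31, -30).
Distance = |w × v| / |v| = √5225 / √21 ≈ 15.774.

15.774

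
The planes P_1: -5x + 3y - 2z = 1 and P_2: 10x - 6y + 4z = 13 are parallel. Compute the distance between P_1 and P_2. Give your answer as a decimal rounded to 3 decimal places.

Rescale P_2 by 1/(-2): -5x + 3y - 2z = -13/2. Then distance = |1 − (-13/2)| / √38 ≈ 1.217.

1.217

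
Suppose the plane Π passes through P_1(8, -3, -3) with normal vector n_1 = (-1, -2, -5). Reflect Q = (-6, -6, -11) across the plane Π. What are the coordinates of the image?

(-2, 2, 9)

Π: n_1·r = n_1·P_1 gives -x - 2y - 5z = 13.
λ = (n·Q − d)/|n|² = (73 − 13)/30 = 2.
Reflection = Q − 2λn = (-6, -6, -11) − 4·(-1, -2, -5) = (-2, 2, 9).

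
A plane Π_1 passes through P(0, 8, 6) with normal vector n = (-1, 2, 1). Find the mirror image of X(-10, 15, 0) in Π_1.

Π_1: n·r = n·P gives -x + 2y + z = 22.
λ = (n·X − d)/|n|² = (40 − 22)/6 = 3.
Reflection = X − 2λn = (-10, 15, 0) − 6·(-1, 2, 1) = (-4, 3, -6).

(-4, 3, -6)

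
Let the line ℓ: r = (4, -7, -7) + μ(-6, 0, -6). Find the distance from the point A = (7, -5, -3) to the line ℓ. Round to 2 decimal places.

Taking (4, -7, -7) on ℓ with direction v = (-6, 0, -6): w = A − (4, -7, -7) = (3, 2, 4), and w × v = (-12, -6, 12).
Distance = |w × v| / |v| = √324 / √72 ≈ 2.12.

2.12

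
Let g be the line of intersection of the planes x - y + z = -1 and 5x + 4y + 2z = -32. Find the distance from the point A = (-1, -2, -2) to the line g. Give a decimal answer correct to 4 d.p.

Direction of g: (1, -1, 1) × (5, 4, 2) = (-6, 3, 9).
A point on g: solving the two plane equations with x = 0 gives (0, -5, -6).
Taking (0, -5, -6) on g with direction v = (-6, 3, 9): w = A − (0, -5, -6) = (-1, 3, 4), and w × v = (15, -15, 15).
Distance = |w × v| / |v| = √675 / √126 ≈ 2.3146.

2.3146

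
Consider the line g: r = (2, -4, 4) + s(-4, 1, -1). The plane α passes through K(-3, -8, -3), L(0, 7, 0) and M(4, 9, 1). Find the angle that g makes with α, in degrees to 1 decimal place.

KL = (3, 15, 3), KM = (7, 17, 4); a normal to α is KL × KM = (9, 9, -54).
Using K: α has equation 9x + 9y - 54z = 63.
sin θ = |n·v| / (|n||v|) = |27| / (√3078 · √18) = 0.11471.
θ ≈ 6.6°.

6.6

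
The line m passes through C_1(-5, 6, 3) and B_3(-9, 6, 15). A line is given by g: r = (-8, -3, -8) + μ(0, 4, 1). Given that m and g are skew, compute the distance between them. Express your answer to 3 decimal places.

5.596

A direction vector for m is B_3 − C_1 = (-4, 0, 12).
Common perpendicular direction n = (-4, 0, 12) × (0, 4, 1) = (-48, 4, -16).
With w = (-8, -3, -8) − (-5, 6, 3) = (-3, -9, -11), w · n = 284.
Distance = |w · n| / |n| = |284| / √2576 ≈ 5.596.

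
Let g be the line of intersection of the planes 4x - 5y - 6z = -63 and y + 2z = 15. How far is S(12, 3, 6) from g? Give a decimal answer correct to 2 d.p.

Direction of g: (4, -5, -6) × (0, 1, 2) = (-4, -8, 4).
A point on g: solving the two plane equations with x = -1 gives (-1, 7, 4).
Taking (-1, 7, 4) on g with direction v = (-4, -8, 4): w = S − (-1, 7, 4) = (13, -4, 2), and w × v = (0, -60, -120).
Distance = |w × v| / |v| = √18000 / √96 ≈ 13.69.

13.69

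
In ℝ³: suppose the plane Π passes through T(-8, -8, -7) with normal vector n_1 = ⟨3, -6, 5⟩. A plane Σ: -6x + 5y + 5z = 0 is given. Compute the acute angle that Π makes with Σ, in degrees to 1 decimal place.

Π: n_1·r = n_1·T gives 3x - 6y + 5z = -11.
cos θ = |n₁·n₂| / (|n₁||n₂|) = |-23| / (√70 · √86).
θ = arccos(0.29644) ≈ 72.8°.

72.8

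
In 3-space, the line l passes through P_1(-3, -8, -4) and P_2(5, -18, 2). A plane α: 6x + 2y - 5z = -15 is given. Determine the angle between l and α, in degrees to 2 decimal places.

1.01

A direction vector for l is P_2 − P_1 = (8, -10, 6).
sin θ = |n·v| / (|n||v|) = |-2| / (√65 · √200) = 0.01754.
θ ≈ 1.01°.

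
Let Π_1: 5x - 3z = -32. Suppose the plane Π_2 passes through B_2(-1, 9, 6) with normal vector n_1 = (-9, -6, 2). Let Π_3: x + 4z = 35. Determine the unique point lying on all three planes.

Π_2: n_1·r = n_1·B_2 gives -9x - 6y + 2z = -33.
Solving the 3×3 linear system 5x - 3z = -32, -9x - 6y + 2z = -33, x + 4z = 35 (e.g. by elimination or Cramer's rule, determinant = -138) gives (-1, 10, 9).

(-1, 10, 9)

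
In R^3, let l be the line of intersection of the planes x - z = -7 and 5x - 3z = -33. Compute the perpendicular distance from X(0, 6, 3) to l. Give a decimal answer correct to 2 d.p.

Direction of l: (1, 0, -1) × (5, 0, -3) = (0, -2, 0).
A point on l: solving the two plane equations with y = 2 gives (-6, 2, 1).
Taking (-6, 2, 1) on l with direction v = (0, -2, 0): w = X − (-6, 2, 1) = (6, 4, 2), and w × v = (4, 0, -12).
Distance = |w × v| / |v| = √160 / √4 ≈ 6.32.

6.32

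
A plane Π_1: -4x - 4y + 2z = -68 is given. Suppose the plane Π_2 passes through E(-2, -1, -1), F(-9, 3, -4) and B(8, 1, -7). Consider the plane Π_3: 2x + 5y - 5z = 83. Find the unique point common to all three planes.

EF = (-7, 4, -3), EB = (10, 2, -6); a normal to Π_2 is EF × EB = (-18, -72, -54).
Using E: Π_2 has equation -18x - 72y - 54z = 162.
Solving the 3×3 linear system -4x - 4y + 2z = -68, -18x - 72y - 54z = 162, 2x + 5y - 5z = 83 (e.g. by elimination or Cramer's rule, determinant = -1620) gives (9, 3, -10).

(9, 3, -10)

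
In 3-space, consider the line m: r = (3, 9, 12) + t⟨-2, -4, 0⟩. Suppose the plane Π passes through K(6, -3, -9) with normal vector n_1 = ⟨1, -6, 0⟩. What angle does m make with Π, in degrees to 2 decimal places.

Π: n_1·r = n_1·K gives x - 6y = 24.
sin θ = |n·v| / (|n||v|) = |22| / (√37 · √20) = 0.80874.
θ ≈ 53.97°.

53.97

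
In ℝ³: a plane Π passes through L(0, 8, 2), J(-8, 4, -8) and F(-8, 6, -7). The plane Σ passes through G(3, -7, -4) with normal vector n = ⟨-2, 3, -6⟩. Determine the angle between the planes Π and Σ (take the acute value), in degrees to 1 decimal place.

58.4

LJ = (-8, -4, -10), LF = (-8, -2, -9); a normal to Π is LJ × LF = (16, 8, -16).
Using L: Π has equation 16x + 8y - 16z = 32.
Σ: n·r = n·G gives -2x + 3y - 6z = -3.
cos θ = |n₁·n₂| / (|n₁||n₂|) = |88| / (√576 · √49).
θ = arccos(0.52381) ≈ 58.4°.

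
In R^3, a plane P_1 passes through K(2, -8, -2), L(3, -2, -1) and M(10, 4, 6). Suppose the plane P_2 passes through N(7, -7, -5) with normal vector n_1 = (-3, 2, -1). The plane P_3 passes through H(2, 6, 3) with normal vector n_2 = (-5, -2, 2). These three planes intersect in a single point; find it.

(6, -5, 2)

KL = (1, 6, 1), KM = (8, 12, 8); a normal to P_1 is KL × KM = (36, 0, -36).
Using K: P_1 has equation 36x - 36z = 144.
P_2: n_1·r = n_1·N gives -3x + 2y - z = -30.
P_3: n_2·r = n_2·H gives -5x - 2y + 2z = -16.
Solving the 3×3 linear system 36x - 36z = 144, -3x + 2y - z = -30, -5x - 2y + 2z = -16 (e.g. by elimination or Cramer's rule, determinant = -504) gives (6, -5, 2).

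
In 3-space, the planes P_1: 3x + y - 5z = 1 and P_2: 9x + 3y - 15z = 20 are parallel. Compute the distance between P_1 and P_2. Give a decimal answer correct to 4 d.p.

0.9578

Rescale P_2 by 1/3: 3x + y - 5z = 20/3. Then distance = |1 − (20/3)| / √35 ≈ 0.9578.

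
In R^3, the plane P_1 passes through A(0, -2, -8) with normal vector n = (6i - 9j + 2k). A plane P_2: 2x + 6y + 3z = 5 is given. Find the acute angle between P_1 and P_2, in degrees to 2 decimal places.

P_1: n·r = n·A gives 6x - 9y + 2z = 2.
cos θ = |n₁·n₂| / (|n₁||n₂|) = |-36| / (√121 · √49).
θ = arccos(0.46753) ≈ 62.13°.

62.13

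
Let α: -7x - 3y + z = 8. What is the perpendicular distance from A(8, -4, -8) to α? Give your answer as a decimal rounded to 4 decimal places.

n·A − d = (-7)·(8) + (-3)·(-4) + (1)·(-8) − 8 = -60; |n| = √59.
Distance = |-60| / √59 = 60/√59 ≈ 7.8113.

7.8113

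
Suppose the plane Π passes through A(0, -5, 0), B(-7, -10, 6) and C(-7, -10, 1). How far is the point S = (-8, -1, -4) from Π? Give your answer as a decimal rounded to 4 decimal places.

AB = (-7, -5, 6), AC = (-7, -5, 1); a normal to Π is AB × AC = (25, -35, 0).
Using A: Π has equation 25x - 35y = 175.
n·S − d = (25)·(-8) + (-35)·(-1) + (0)·(-4) − 175 = -340; |n| = √1850.
Distance = |-340| / √1850 = 340/√1850 ≈ 7.9048.

7.9048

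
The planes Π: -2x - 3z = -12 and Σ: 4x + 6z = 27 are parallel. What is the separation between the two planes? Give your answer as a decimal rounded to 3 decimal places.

0.416

Rescale Σ by 1/(-2): -2x - 3z = -27/2. Then distance = |-12 − (-27/2)| / √13 ≈ 0.416.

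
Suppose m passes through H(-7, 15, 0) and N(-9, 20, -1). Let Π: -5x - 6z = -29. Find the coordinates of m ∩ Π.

(1, -5, 4)

A direction vector for m is N − H = (-2, 5, -1).
Substitute r = (-7, 15, 0) + t(-2, 5, -1) into the plane: 35 + 16t = -29, so t = -4.
Intersection: (-7, 15, 0) + (-4)·(-2, 5, -1) = (1, -5, 4).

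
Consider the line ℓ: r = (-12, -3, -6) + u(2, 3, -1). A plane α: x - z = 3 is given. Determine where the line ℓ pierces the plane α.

Substitute r = (-12, -3, -6) + t(2, 3, -1) into the plane: -6 + 3t = 3, so t = 3.
Intersection: (-12, -3, -6) + 3·(2, 3, -1) = (-6, 6, -9).

(-6, 6, -9)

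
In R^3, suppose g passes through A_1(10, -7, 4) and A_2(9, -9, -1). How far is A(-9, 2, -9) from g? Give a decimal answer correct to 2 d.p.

21.58

A direction vector for g is A_2 − A_1 = (-1, -2, -5).
Taking (10, -7, 4) on g with direction v = (-1, -2, -5): w = A − (10, -7, 4) = (-19, 9, -13), and w × v = (-71, -82, 47).
Distance = |w × v| / |v| = √13974 / √30 ≈ 21.58.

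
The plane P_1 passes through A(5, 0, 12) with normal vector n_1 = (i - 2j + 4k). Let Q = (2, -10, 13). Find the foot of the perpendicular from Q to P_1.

P_1: n_1·r = n_1·A gives x - 2y + 4z = 53.
Foot = Q − λn with λ = (n·Q − d)/|n|² = (74 − 53)/21 = 1.
Foot = (2, -10, 13) − 1·(1, -2, 4) = (1, -8, 9).

(1, -8, 9)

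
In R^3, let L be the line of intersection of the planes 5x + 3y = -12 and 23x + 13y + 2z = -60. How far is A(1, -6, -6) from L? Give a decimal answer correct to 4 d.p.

1.1810

Direction of L: (5, 3, 0) × (23, 13, 2) = (6, -10, -4).
A point on L: solving the two plane equations with x = 0 gives (0, -4, -4).
Taking (0, -4, -4) on L with direction v = (6, -10, -4): w = A − (0, -4, -4) = (1, -2, -2), and w × v = (-12, -8, 2).
Distance = |w × v| / |v| = √212 / √152 ≈ 1.1810.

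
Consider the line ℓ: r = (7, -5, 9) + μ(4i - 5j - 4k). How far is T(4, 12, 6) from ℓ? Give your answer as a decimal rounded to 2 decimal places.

Taking (7, -5, 9) on ℓ with direction v = (4, -5, -4): w = T − (7, -5, 9) = (-3, 17, -3), and w × v = (-83, -24, -53).
Distance = |w × v| / |v| = √10274 / √57 ≈ 13.43.

13.43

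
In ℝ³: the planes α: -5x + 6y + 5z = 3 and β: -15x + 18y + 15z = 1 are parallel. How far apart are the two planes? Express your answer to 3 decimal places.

0.288

Rescale β by 1/3: -5x + 6y + 5z = 1/3. Then distance = |3 − (1/3)| / √86 ≈ 0.288.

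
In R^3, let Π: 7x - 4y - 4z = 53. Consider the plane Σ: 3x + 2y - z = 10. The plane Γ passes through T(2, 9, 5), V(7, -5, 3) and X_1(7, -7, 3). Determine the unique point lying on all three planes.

TV = (5, -14, -2), TX_1 = (5, -16, -2); a normal to Γ is TV × TX_1 = (-4, 0, -10).
Using T: Γ has equation -4x - 10z = -58.
Solving the 3×3 linear system 7x - 4y - 4z = 53, 3x + 2y - z = 10, -4x - 10z = -58 (e.g. by elimination or Cramer's rule, determinant = -308) gives (7, -4, 3).

(7, -4, 3)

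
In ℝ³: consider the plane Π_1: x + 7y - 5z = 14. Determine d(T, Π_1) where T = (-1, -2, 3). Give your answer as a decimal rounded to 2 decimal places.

5.08

n·T − d = (1)·(-1) + (7)·(-2) + (-5)·(3) − 14 = -44; |n| = √75.
Distance = |-44| / √75 = 44/√75 ≈ 5.08.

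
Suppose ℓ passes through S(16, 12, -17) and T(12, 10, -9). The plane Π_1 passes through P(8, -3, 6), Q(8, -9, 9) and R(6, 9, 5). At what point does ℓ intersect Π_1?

(10, 9, -5)

A direction vector for ℓ is T − S = (-4, -2, 8).
PQ = (0, -6, 3), PR = (-2, 12, -1); a normal to Π_1 is PQ × PR = (-30, -6, -12).
Using P: Π_1 has equation -30x - 6y - 12z = -294.
Substitute r = (16, 12, -17) + t(-4, -2, 8) into the plane: -348 + 36t = -294, so t = 3/2.
Intersection: (16, 12, -17) + (3/2)·(-4, -2, 8) = (10, 9, -5).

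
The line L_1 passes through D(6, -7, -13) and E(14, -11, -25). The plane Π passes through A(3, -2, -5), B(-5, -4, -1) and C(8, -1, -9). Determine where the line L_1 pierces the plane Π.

(-2, -3, -1)

A direction vector for L_1 is E − D = (8, -4, -12).
AB = (-8, -2, 4), AC = (5, 1, -4); a normal to Π is AB × AC = (4, -12, 2).
Using A: Π has equation 4x - 12y + 2z = 26.
Substitute r = (6, -7, -13) + t(8, -4, -12) into the plane: 82 + 56t = 26, so t = -1.
Intersection: (6, -7, -13) + (-1)·(8, -4, -12) = (-2, -3, -1).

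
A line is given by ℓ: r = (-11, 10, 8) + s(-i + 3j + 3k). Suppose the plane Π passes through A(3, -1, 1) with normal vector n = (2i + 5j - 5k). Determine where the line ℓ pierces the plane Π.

(-7, -2, -4)

Π: n·r = n·A gives 2x + 5y - 5z = -4.
Substitute r = (-11, 10, 8) + t(-1, 3, 3) into the plane: -12 + (-2)t = -4, so t = -4.
Intersection: (-11, 10, 8) + (-4)·(-1, 3, 3) = (-7, -2, -4).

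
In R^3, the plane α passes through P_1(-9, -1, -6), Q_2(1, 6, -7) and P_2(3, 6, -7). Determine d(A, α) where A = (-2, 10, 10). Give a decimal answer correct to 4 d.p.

17.3948

P_1Q_2 = (10, 7, -1), P_1P_2 = (12, 7, -1); a normal to α is P_1Q_2 × P_1P_2 = (0, -2, -14).
Using P_1: α has equation -2y - 14z = 86.
n·A − d = (0)·(-2) + (-2)·(10) + (-14)·(10) − 86 = -246; |n| = √200.
Distance = |-246| / √200 = 246/√200 ≈ 17.3948.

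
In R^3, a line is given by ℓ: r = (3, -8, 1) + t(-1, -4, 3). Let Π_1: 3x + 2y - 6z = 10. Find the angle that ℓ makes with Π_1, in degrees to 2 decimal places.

sin θ = |n·v| / (|n||v|) = |-29| / (√49 · √26) = 0.81248.
θ ≈ 54.34°.

54.34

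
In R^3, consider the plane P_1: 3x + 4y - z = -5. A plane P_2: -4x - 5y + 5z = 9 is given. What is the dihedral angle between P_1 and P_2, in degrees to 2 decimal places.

cos θ = |n₁·n₂| / (|n₁||n₂|) = |-37| / (√26 · √66).
θ = arccos(0.89319) ≈ 26.72°.

26.72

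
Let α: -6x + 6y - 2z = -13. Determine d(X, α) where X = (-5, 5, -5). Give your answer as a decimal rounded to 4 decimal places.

9.5208

n·X − d = (-6)·(-5) + (6)·(5) + (-2)·(-5) − (-13) = 83; |n| = √76.
Distance = |83| / √76 = 83/√76 ≈ 9.5208.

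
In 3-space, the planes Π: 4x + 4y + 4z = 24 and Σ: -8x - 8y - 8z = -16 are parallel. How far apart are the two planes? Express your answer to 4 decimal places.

Rescale Σ by 1/(-2): 4x + 4y + 4z = 8. Then distance = |24 − 8| / √48 ≈ 2.3094.

2.3094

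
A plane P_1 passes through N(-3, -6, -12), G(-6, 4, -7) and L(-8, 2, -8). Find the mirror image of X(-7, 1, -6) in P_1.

NG = (-3, 10, 5), NL = (-5, 8, 4); a normal to P_1 is NG × NL = (0, -13, 26).
Using N: P_1 has equation -13y + 26z = -234.
λ = (n·X − d)/|n|² = (-169 − (-234))/845 = 1/13.
Reflection = X − 2λn = (-7, 1, -6) − (2/13)·(0, -13, 26) = (-7, 3, -10).

(-7, 3, -10)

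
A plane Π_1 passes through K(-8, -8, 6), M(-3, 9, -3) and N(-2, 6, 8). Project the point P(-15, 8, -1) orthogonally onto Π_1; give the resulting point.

KM = (5, 17, -9), KN = (6, 14, 2); a normal to Π_1 is KM × KN = (160, -64, -32).
Using K: Π_1 has equation 160x - 64y - 32z = -960.
Foot = P − λn with λ = (n·P − d)/|n|² = (-2880 − (-960))/30720 = -1/16.
Foot = (-15, 8, -1) − (-1/16)·(160, -64, -32) = (-5, 4, -3).

(-5, 4, -3)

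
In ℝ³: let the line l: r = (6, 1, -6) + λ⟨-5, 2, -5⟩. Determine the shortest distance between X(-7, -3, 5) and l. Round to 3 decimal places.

17.491

Taking (6, 1, -6) on l with direction v = (-5, 2, -5): w = X − (6, 1, -6) = (-13, -4, 11), and w × v = (-2, -120, -46).
Distance = |w × v| / |v| = √16520 / √54 ≈ 17.491.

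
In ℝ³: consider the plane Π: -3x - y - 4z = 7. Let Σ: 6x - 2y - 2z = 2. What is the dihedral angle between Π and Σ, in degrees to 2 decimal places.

cos θ = |n₁·n₂| / (|n₁||n₂|) = |-8| / (√26 · √44).
θ = arccos(0.23652) ≈ 76.32°.

76.32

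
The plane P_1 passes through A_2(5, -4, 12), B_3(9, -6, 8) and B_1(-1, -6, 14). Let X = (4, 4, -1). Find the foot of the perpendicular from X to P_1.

(10, -4, 9)

A_2B_3 = (4, -2, -4), A_2B_1 = (-6, -2, 2); a normal to P_1 is A_2B_3 × A_2B_1 = (-12, 16, -20).
Using A_2: P_1 has equation -12x + 16y - 20z = -364.
Foot = X − λn with λ = (n·X − d)/|n|² = (36 − (-364))/800 = 1/2.
Foot = (4, 4, -1) − (1/2)·(-12, 16, -20) = (10, -4, 9).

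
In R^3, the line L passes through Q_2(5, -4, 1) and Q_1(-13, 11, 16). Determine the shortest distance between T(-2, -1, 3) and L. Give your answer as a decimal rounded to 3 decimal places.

3.131

A direction vector for L is Q_1 − Q_2 = (-18, 15, 15).
Taking (5, -4, 1) on L with direction v = (-18, 15, 15): w = T − (5, -4, 1) = (-7, 3, 2), and w × v = (15, 69, -51).
Distance = |w × v| / |v| = √7587 / √774 ≈ 3.131.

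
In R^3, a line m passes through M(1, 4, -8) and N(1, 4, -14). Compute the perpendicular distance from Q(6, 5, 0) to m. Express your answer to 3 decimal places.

5.099

A direction vector for m is N − M = (0, 0, -6).
Taking (1, 4, -8) on m with direction v = (0, 0, -6): w = Q − (1, 4, -8) = (5, 1, 8), and w × v = (-6, 30, 0).
Distance = |w × v| / |v| = √936 / √36 ≈ 5.099.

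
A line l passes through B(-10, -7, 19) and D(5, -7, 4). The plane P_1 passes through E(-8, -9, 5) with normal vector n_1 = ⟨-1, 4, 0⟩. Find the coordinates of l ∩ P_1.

A direction vector for l is D − B = (15, 0, -15).
P_1: n_1·r = n_1·E gives -x + 4y = -28.
Substitute r = (-10, -7, 19) + t(15, 0, -15) into the plane: -18 + (-15)t = -28, so t = 2/3.
Intersection: (-10, -7, 19) + (2/3)·(15, 0, -15) = (0, -7, 9).

(0, -7, 9)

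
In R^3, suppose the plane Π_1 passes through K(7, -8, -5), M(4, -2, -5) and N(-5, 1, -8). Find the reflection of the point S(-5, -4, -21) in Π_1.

KM = (-3, 6, 0), KN = (-12, 9, -3); a normal to Π_1 is KM × KN = (-18, -9, 45).
Using K: Π_1 has equation -18x - 9y + 45z = -279.
λ = (n·S − d)/|n|² = (-819 − (-279))/2430 = -2/9.
Reflection = S − 2λn = (-5, -4, -21) − (-4/9)·(-18, -9, 45) = (-13, -8, -1).

(-13, -8, -1)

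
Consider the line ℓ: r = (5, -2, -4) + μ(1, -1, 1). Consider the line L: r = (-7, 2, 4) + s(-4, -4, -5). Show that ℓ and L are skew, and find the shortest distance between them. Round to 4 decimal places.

13.9038

Common perpendicular direction n = (1, -1, 1) × (-4, -4, -5) = (9, 1, -8).
With w = (-7, 2, 4) − (5, -2, -4) = (-12, 4, 8), w · n = -168.
Since n ≠ 0 the lines are not parallel, and w · n = -168 ≠ 0 so they do not intersect; hence they are skew.
Distance = |w · n| / |n| = |-168| / √146 ≈ 13.9038.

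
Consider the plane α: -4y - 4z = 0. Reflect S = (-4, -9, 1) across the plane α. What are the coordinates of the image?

λ = (n·S − d)/|n|² = (32 − 0)/32 = 1.
Reflection = S − 2λn = (-4, -9, 1) − 2·(0, -4, -4) = (-4, -1, 9).

(-4, -1, 9)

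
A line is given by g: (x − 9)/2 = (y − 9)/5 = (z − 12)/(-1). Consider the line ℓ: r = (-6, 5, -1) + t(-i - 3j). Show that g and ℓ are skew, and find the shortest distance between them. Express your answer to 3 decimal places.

16.282

g has direction (2, 5, -1) through (9, 9, 12).
Common perpendicular direction n = (2, 5, -1) × (-1, -3, 0) = (-3, 1, -1).
With w = (-6, 5, -1) − (9, 9, 12) = (-15, -4, -13), w · n = 54.
Since n ≠ 0 the lines are not parallel, and w · n = 54 ≠ 0 so they do not intersect; hence they are skew.
Distance = |w · n| / |n| = |54| / √11 ≈ 16.282.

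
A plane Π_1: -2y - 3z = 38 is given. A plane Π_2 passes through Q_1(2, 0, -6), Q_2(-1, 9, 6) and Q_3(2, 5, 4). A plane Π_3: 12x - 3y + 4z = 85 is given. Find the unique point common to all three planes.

Q_1Q_2 = (-3, 9, 12), Q_1Q_3 = (0, 5, 10); a normal to Π_2 is Q_1Q_2 × Q_1Q_3 = (30, 30, -15).
Using Q_1: Π_2 has equation 30x + 30y - 15z = 150.
Solving the 3×3 linear system -2y - 3z = 38, 30x + 30y - 15z = 150, 12x - 3y + 4z = 85 (e.g. by elimination or Cramer's rule, determinant = 1950) gives (8, -7, -8).

(8, -7, -8)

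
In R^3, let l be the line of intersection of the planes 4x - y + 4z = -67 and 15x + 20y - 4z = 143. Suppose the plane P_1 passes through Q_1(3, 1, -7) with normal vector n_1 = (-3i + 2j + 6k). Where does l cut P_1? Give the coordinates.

(-3, 7, -12)

Direction of l: (4, -1, 4) × (15, 20, -4) = (-76, 76, 95).
A point on l: solving the two plane equations with x = 5 gives (5, -1, -22).
P_1: n_1·r = n_1·Q_1 gives -3x + 2y + 6z = -49.
Substitute r = (5, -1, -22) + t(-76, 76, 95) into the plane: -149 + 950t = -49, so t = 2/19.
Intersection: (5, -1, -22) + (2/19)·(-76, 76, 95) = (-3, 7, -12).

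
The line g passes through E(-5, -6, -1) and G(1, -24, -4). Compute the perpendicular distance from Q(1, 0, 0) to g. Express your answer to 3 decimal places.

7.600

A direction vector for g is G − E = (6, -18, -3).
Taking (-5, -6, -1) on g with direction v = (6, -18, -3): w = Q − (-5, -6, -1) = (6, 6, 1), and w × v = (0, 24, -144).
Distance = |w × v| / |v| = √21312 / √369 ≈ 7.600.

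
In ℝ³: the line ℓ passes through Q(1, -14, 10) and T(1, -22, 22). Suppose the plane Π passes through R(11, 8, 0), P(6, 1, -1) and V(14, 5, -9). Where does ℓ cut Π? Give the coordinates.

(1, -6, -2)

A direction vector for ℓ is T − Q = (0, -8, 12).
RP = (-5, -7, -1), RV = (3, -3, -9); a normal to Π is RP × RV = (60, -48, 36).
Using R: Π has equation 60x - 48y + 36z = 276.
Substitute r = (1, -14, 10) + t(0, -8, 12) into the plane: 1092 + 816t = 276, so t = -1.
Intersection: (1, -14, 10) + (-1)·(0, -8, 12) = (1, -6, -2).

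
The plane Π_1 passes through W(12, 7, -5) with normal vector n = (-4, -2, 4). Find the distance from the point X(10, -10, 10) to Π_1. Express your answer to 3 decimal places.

17.000

Π_1: n·r = n·W gives -4x - 2y + 4z = -82.
n·X − d = (-4)·(10) + (-2)·(-10) + (4)·(10) − (-82) = 102; |n| = √36.
Distance = |102| / √36 = 102/√36 ≈ 17.000.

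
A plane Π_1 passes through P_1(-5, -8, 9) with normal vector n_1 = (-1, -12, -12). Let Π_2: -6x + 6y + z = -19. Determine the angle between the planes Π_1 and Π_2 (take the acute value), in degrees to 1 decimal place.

Π_1: n_1·r = n_1·P_1 gives -x - 12y - 12z = -7.
cos θ = |n₁·n₂| / (|n₁||n₂|) = |-78| / (√289 · √73).
θ = arccos(0.53701) ≈ 57.5°.

57.5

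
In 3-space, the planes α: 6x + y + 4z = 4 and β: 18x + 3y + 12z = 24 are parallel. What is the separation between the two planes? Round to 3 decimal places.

Rescale β by 1/3: 6x + y + 4z = 8. Then distance = |4 − 8| / √53 ≈ 0.549.

0.549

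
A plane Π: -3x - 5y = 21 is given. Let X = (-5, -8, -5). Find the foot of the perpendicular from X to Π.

Foot = X − λn with λ = (n·X − d)/|n|² = (55 − 21)/34 = 1.
Foot = (-5, -8, -5) − 1·(-3, -5, 0) = (-2, -3, -5).

(-2, -3, -5)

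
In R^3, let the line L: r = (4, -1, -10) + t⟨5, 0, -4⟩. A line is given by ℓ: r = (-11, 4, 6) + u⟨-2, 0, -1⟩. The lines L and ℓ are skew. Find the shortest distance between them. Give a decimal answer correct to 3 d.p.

Common perpendicular direction n = (5, 0, -4) × (-2, 0, -1) = (0, 13, 0).
With w = (-11, 4, 6) − (4, -1, -10) = (-15, 5, 16), w · n = 65.
Distance = |w · n| / |n| = |65| / √169 ≈ 5.000.

5.000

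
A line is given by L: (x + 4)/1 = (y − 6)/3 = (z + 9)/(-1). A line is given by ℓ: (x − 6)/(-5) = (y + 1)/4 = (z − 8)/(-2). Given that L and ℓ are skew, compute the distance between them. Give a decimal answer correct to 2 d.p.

12.48

L has direction (1, 3, -1) through (-4, 6, -9).
ℓ has direction (-5, 4, -2) through (6, -1, 8).
Common perpendicular direction n = (1, 3, -1) × (-5, 4, -2) = (-2, 7, 19).
With w = (6, -1, 8) − (-4, 6, -9) = (10, -7, 17), w · n = 254.
Distance = |w · n| / |n| = |254| / √414 ≈ 12.48.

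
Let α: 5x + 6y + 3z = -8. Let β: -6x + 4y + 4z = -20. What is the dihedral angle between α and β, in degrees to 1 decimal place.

cos θ = |n₁·n₂| / (|n₁||n₂|) = |6| / (√70 · √68).
θ = arccos(0.08697) ≈ 85.0°.

85.0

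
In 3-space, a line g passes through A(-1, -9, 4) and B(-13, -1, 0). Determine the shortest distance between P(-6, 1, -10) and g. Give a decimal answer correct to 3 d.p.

12.227

A direction vector for g is B − A = (-12, 8, -4).
Taking (-1, -9, 4) on g with direction v = (-12, 8, -4): w = P − (-1, -9, 4) = (-5, 10, -14), and w × v = (72, 148, 80).
Distance = |w × v| / |v| = √33488 / √224 ≈ 12.227.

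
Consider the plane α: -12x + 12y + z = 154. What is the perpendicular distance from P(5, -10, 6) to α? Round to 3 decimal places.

19.294

n·P − d = (-12)·(5) + (12)·(-10) + (1)·(6) − 154 = -328; |n| = √289.
Distance = |-328| / √289 = 328/√289 ≈ 19.294.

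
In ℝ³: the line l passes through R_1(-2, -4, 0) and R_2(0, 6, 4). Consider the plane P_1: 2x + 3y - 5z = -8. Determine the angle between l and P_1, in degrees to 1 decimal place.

A direction vector for l is R_2 − R_1 = (2, 10, 4).
sin θ = |n·v| / (|n||v|) = |14| / (√38 · √120) = 0.20732.
θ ≈ 12.0°.

12.0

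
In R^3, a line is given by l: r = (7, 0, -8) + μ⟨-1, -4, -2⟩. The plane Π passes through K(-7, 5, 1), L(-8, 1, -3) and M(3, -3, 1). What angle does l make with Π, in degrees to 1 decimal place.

KL = (-1, -4, -4), KM = (10, -8, 0); a normal to Π is KL × KM = (-32, -40, 48).
Using K: Π has equation -32x - 40y + 48z = 72.
sin θ = |n·v| / (|n||v|) = |96| / (√4928 · √21) = 0.29842.
θ ≈ 17.4°.

17.4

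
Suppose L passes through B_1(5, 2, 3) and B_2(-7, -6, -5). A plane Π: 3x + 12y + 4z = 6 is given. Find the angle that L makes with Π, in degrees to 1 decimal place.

49.9

A direction vector for L is B_2 − B_1 = (-12, -8, -8).
sin θ = |n·v| / (|n||v|) = |-164| / (√169 · √272) = 0.76492.
θ ≈ 49.9°.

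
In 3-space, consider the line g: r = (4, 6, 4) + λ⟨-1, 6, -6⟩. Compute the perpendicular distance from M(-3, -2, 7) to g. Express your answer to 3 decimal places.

Taking (4, 6, 4) on g with direction v = (-1, 6, -6): w = M − (4, 6, 4) = (-7, -8, 3), and w × v = (30, -45, -50).
Distance = |w × v| / |v| = √5425 / √73 ≈ 8.621.

8.621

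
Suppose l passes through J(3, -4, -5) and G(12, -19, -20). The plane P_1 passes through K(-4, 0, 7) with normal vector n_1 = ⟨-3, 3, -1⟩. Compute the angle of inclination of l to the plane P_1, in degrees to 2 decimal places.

A direction vector for l is G − J = (9, -15, -15).
P_1: n_1·r = n_1·K gives -3x + 3y - z = 5.
sin θ = |n·v| / (|n||v|) = |-57| / (√19 · √531) = 0.56748.
θ ≈ 34.57°.

34.57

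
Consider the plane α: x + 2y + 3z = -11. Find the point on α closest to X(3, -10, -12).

Foot = X − λn with λ = (n·X − d)/|n|² = (-53 − (-11))/14 = -3.
Foot = (3, -10, -12) − (-3)·(1, 2, 3) = (6, -4, -3).

(6, -4, -3)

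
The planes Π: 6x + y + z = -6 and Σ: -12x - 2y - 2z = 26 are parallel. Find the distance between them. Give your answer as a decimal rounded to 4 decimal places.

Rescale Σ by 1/(-2): 6x + y + z = -13. Then distance = |-6 − (-13)| / √38 ≈ 1.1355.

1.1355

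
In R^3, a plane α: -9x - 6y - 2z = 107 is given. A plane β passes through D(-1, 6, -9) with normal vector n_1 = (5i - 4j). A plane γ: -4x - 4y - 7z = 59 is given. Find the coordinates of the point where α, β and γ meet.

β: n_1·r = n_1·D gives 5x - 4y = -29.
Solving the 3×3 linear system -9x - 6y - 2z = 107, 5x - 4y = -29, -4x - 4y - 7z = 59 (e.g. by elimination or Cramer's rule, determinant = -390) gives (-9, -4, -1).

(-9, -4, -1)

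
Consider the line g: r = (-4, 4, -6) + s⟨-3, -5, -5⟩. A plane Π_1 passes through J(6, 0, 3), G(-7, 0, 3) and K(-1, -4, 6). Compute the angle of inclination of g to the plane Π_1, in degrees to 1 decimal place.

JG = (-13, 0, 0), JK = (-7, -4, 3); a normal to Π_1 is JG × JK = (0, 39, 52).
Using J: Π_1 has equation 39y + 52z = 156.
sin θ = |n·v| / (|n||v|) = |-455| / (√4225 · √59) = 0.91132.
θ ≈ 65.7°.

65.7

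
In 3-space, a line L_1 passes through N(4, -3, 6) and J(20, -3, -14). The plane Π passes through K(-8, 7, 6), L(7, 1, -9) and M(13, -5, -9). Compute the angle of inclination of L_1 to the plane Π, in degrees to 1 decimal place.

A direction vector for L_1 is J − N = (16, 0, -20).
KL = (15, -6, -15), KM = (21, -12, -15); a normal to Π is KL × KM = (-90, -90, -54).
Using K: Π has equation -90x - 90y - 54z = -234.
sin θ = |n·v| / (|n||v|) = |-360| / (√19116 · √656) = 0.10166.
θ ≈ 5.8°.

5.8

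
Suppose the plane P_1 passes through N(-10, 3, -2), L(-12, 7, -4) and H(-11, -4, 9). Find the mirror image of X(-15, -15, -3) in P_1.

(5, 1, 9)

NL = (-2, 4, -2), NH = (-1, -7, 11); a normal to P_1 is NL × NH = (30, 24, 18).
Using N: P_1 has equation 30x + 24y + 18z = -264.
λ = (n·X − d)/|n|² = (-864 − (-264))/1800 = -1/3.
Reflection = X − 2λn = (-15, -15, -3) − (-2/3)·(30, 24, 18) = (5, 1, 9).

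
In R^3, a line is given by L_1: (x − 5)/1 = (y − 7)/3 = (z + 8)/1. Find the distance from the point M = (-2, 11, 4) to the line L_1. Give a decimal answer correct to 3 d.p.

L_1 has direction (1, 3, 1) through (5, 7, -8).
Taking (5, 7, -8) on L_1 with direction v = (1, 3, 1): w = M − (5, 7, -8) = (-7, 4, 12), and w × v = (-32, 19, -25).
Distance = |w × v| / |v| = √2010 / √11 ≈ 13.518.

13.518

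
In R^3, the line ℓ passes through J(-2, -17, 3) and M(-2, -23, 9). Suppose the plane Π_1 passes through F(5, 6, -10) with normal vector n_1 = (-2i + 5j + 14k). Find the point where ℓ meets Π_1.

(-2, -8, -6)

A direction vector for ℓ is M − J = (0, -6, 6).
Π_1: n_1·r = n_1·F gives -2x + 5y + 14z = -120.
Substitute r = (-2, -17, 3) + t(0, -6, 6) into the plane: -39 + 54t = -120, so t = -3/2.
Intersection: (-2, -17, 3) + (-3/2)·(0, -6, 6) = (-2, -8, -6).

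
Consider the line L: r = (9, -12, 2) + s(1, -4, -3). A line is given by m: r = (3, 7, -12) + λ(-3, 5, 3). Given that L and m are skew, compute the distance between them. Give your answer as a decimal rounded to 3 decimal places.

20.010

Common perpendicular direction n = (1, -4, -3) × (-3, 5, 3) = (3, 6, -7).
With w = (3, 7, -12) − (9, -12, 2) = (-6, 19, -14), w · n = 194.
Distance = |w · n| / |n| = |194| / √94 ≈ 20.010.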